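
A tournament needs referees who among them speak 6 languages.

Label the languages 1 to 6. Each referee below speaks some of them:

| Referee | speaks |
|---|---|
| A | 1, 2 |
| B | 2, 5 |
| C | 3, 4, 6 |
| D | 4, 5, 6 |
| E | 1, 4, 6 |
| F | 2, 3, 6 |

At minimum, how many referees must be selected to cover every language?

3

Take {D, E, F}. Their union is {1, 2, 3, 4, 5, 6}, which is all 6 languages.
No 2 of the 6 referees cover everything (all 15 combinations miss at least one language), so 3 is optimal.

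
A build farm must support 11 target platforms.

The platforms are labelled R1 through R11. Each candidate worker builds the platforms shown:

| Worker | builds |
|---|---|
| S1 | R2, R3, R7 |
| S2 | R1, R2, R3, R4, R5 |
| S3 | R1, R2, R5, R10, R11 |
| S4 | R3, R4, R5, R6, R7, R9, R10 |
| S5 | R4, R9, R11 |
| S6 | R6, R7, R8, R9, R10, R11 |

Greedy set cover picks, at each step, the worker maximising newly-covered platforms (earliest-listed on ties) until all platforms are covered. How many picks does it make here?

Greedy: pick S4 (covers 7 new) → pick S3 (covers 3 new) → pick S6 (covers 1 new). Total picks: 3.
(The true minimum cover uses only 2 workers, so greedy is not optimal here.)

3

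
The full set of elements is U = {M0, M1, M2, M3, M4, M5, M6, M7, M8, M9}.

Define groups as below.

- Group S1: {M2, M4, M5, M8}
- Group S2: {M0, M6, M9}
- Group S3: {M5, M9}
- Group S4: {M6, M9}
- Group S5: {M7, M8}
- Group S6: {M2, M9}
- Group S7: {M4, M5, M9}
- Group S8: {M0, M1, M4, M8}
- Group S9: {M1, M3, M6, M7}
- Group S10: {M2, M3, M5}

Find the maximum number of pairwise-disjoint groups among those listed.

3

S4, S5, S10 are pairwise disjoint (S4={M6,M9}; S5={M7,M8}; S10={M2,M3,M5}).
Every remaining group overlaps one of these, and no 4 of the listed groups are pairwise disjoint, so 3 is the maximum.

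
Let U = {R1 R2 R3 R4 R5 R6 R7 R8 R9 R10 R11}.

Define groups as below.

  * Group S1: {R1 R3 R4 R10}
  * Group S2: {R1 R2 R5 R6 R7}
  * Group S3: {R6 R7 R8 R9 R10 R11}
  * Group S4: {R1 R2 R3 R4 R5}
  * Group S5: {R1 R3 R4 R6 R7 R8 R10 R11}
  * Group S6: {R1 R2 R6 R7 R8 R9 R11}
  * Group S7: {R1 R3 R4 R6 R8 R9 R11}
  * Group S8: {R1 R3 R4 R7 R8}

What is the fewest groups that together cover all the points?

S3 and S4 cover everything between them: the union {R1, R2, R3, R4, R5, R6, R7, R8, R9, R10, R11} is all of U.
No single group has all 11 points (the largest, S5, has 8), so 2 is optimal.

2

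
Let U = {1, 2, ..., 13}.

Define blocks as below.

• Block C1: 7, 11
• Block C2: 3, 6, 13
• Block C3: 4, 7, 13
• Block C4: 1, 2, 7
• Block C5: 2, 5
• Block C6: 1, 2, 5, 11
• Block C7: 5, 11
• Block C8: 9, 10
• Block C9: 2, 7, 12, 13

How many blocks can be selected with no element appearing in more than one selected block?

C1, C2, C5, C8 are pairwise disjoint (C1={7,11}; C2={3,6,13}; C5={2,5}; C8={9,10}).
Every remaining block overlaps one of these, and no 5 of the listed blocks are pairwise disjoint, so 4 is the maximum.

4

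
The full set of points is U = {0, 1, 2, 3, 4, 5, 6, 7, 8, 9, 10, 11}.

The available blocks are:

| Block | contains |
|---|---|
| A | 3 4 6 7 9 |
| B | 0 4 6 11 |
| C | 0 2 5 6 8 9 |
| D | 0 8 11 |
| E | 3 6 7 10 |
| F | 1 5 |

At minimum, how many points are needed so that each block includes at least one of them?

3

H = {5, 6, 11} meets every block (each contains at least one member of H), and |H| = 3.
The blocks D, E, F are pairwise disjoint, so any hitting set needs a separate point for each — at least 3. Hence 3 is optimal.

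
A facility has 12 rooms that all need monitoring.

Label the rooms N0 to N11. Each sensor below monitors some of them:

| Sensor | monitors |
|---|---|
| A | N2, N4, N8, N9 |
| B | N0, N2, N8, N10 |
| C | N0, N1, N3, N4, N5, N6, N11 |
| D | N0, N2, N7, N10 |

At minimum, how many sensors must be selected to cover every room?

Take {A, C, D}. Their union is {N0, N1, N2, N3, N4, N5, N6, N7, N8, N9, N10, N11}, which is all 12 rooms.
Only C contains N1, so C is forced; the remaining 5 rooms need at least 2 more sensors (each remaining sensor adds at most 3) — so at least 3 sensors are needed, and 3 is optimal.

3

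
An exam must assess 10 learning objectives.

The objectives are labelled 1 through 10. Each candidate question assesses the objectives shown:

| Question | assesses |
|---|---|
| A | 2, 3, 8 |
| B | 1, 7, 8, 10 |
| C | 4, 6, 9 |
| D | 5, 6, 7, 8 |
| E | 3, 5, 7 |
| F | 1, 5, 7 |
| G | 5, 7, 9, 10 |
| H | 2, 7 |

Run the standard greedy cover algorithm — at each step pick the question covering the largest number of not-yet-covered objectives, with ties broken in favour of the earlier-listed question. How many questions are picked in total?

Greedy: pick B (covers 4 new) → pick C (covers 3 new) → pick A (covers 2 new) → pick D (covers 1 new). Total picks: 4.

4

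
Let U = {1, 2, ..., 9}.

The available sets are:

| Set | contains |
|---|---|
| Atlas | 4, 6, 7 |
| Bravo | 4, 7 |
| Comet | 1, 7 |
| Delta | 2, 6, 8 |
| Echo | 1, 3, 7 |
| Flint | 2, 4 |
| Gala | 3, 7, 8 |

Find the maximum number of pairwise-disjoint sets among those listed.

Flint, Gala are pairwise disjoint (Flint={2,4}; Gala={3,7,8}).
Every remaining set overlaps one of these, and no 3 of the listed sets are pairwise disjoint, so 2 is the maximum.

2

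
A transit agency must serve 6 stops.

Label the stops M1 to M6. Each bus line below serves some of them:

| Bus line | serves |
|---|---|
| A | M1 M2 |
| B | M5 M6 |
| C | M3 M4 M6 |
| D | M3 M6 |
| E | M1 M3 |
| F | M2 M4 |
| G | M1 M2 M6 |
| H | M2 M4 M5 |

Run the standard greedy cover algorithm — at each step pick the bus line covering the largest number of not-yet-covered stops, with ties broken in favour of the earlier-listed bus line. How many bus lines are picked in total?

Greedy: pick C (covers 3 new) → pick A (covers 2 new) → pick B (covers 1 new). Total picks: 3.

3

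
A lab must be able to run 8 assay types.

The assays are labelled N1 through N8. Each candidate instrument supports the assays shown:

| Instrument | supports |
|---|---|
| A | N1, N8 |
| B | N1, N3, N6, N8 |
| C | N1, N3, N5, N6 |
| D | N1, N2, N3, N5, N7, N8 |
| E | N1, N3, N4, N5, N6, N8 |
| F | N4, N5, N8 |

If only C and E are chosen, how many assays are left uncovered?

2

Union of C, E = {N1, N3, N4, N5, N6, N8}.
Not covered: N2, N7 — 2 assays.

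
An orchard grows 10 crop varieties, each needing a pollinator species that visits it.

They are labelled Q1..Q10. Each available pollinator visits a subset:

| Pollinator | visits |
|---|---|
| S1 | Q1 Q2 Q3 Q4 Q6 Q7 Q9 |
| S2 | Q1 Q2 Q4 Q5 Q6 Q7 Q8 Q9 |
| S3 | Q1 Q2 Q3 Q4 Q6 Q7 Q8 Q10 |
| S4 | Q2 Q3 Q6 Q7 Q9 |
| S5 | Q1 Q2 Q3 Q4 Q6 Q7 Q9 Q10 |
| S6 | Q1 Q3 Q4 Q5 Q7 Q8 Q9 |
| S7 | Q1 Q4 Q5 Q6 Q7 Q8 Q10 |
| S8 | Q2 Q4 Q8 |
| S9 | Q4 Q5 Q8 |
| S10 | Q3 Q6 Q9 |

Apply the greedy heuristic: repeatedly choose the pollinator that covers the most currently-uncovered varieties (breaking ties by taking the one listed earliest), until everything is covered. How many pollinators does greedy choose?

2

Greedy: pick S2 (covers 8 new) → pick S3 (covers 2 new). Total picks: 2.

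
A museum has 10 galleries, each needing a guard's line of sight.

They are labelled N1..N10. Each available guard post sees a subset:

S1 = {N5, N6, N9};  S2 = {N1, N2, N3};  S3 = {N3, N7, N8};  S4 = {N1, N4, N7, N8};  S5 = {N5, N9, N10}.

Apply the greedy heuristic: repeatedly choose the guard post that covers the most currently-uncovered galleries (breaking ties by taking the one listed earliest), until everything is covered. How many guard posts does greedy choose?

4

Greedy: pick S4 (covers 4 new) → pick S1 (covers 3 new) → pick S2 (covers 2 new) → pick S5 (covers 1 new). Total picks: 4.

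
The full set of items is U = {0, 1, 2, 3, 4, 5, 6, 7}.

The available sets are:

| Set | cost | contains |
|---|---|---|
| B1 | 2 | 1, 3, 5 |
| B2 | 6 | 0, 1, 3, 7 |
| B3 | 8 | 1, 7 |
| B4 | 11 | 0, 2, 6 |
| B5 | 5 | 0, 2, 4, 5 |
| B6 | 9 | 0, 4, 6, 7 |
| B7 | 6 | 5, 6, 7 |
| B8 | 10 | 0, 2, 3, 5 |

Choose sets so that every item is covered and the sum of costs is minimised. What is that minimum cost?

B1, B5, B7 together cover every item (B1 ∪ B5 ∪ B7 = {0, 1, 2, 3, 4, 5, 6, 7}); total cost 2 + 5 + 6 = 13.
No covering selection has total cost below 13.

13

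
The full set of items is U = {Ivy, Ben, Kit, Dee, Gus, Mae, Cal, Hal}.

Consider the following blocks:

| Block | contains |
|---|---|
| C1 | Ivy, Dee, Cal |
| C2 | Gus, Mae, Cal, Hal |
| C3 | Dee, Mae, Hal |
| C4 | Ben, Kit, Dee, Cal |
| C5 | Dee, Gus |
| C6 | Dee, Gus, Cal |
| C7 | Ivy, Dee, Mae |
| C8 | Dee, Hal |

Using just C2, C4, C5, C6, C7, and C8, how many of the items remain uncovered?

Union of C2, C4, C5, C6, C7, C8 = {Ivy, Ben, Kit, Dee, Gus, Mae, Cal, Hal} — that's every item, so 0 are uncovered.

0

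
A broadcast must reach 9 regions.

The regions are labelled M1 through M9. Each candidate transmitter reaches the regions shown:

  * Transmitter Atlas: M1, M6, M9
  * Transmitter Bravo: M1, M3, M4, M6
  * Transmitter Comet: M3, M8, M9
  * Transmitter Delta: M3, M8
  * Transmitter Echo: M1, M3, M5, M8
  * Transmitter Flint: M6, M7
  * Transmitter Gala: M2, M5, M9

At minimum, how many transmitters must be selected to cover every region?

Bravo and Echo and Flint and Gala together: Bravo ∪ Echo ∪ Flint ∪ Gala = {M1, M2, M3, M4, M5, M6, M7, M8, M9} — every region is covered.
No 3 of the 7 transmitters cover everything (all 35 combinations miss at least one region), so 4 is optimal.

4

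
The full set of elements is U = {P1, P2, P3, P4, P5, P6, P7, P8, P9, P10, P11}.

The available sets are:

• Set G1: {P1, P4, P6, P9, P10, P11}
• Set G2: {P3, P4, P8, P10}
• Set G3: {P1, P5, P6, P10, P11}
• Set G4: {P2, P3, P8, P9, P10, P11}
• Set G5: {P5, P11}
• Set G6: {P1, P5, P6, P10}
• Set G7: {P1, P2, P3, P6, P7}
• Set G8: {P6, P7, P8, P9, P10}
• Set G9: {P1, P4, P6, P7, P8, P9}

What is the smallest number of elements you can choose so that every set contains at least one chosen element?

The 3 elements {P4, P6, P11} hit every set.
No choice of 2 elements meets every set, so 3 is the minimum.

3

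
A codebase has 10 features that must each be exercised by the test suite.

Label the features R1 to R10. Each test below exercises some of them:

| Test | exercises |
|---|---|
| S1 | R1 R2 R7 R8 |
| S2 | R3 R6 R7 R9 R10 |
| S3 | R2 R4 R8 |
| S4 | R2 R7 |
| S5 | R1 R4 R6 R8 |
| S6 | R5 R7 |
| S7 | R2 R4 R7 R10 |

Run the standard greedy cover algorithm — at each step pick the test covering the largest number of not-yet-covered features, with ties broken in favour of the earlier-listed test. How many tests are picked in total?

Greedy: pick S2 (covers 5 new) → pick S1 (covers 3 new) → pick S3 (covers 1 new) → pick S6 (covers 1 new). Total picks: 4.

4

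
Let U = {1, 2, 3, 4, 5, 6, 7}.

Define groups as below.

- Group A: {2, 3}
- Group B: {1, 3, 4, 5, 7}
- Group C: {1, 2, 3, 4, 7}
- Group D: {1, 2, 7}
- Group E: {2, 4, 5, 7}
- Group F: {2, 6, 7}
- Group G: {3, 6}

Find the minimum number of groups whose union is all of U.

Take {B, F}. Their union is {1, 2, 3, 4, 5, 6, 7}, which is all 7 items.
No single group has all 7 items (the largest, B, has 5), so 2 is optimal.

2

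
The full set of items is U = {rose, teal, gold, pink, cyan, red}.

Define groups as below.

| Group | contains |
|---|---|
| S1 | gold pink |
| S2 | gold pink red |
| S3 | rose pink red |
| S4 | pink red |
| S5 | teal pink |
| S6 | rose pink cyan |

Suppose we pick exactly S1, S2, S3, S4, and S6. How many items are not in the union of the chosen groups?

1

Union of S1, S2, S3, S4, S6 = {rose, gold, pink, cyan, red}.
Not covered: teal — 1 item.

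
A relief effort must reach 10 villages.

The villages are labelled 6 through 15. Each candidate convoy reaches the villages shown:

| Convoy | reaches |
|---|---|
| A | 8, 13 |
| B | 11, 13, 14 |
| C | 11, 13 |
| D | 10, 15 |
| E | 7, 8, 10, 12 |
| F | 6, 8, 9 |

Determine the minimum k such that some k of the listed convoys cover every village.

4

B and D and E and F together: B ∪ D ∪ E ∪ F = {6, 7, 8, 9, 10, 11, 12, 13, 14, 15} — every village is covered.
Only F contains 6, so F is forced; the remaining 7 villages need at least 3 more convoys (each remaining convoy adds at most 3) — so at least 4 convoys are needed, and 4 is optimal.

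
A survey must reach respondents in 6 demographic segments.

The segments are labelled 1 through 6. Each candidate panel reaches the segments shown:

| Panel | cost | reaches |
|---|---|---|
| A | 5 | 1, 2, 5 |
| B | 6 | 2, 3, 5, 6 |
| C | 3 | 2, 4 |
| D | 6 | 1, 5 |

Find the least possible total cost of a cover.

14

A, B, C together cover every segment (A ∪ B ∪ C = {1, 2, 3, 4, 5, 6}); total cost 5 + 6 + 3 = 14.
No covering selection has total cost below 14.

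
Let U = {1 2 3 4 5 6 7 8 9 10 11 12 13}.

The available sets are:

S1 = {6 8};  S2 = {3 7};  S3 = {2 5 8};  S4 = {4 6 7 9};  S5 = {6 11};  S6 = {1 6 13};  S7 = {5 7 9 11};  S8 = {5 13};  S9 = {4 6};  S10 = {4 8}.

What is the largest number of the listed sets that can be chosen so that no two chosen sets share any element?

S2, S5, S8, S10 are pairwise disjoint (S2={3,7}; S5={6,11}; S8={5,13}; S10={4,8}).
Every remaining set overlaps one of these, and no 5 of the listed sets are pairwise disjoint, so 4 is the maximum.

4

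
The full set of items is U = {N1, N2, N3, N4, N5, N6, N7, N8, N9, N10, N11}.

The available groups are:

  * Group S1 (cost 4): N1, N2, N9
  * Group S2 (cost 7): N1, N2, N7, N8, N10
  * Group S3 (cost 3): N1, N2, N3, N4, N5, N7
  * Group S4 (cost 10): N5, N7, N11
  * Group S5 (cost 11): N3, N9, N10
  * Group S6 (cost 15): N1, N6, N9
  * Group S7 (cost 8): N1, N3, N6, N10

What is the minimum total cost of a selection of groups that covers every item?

S1, S2, S3, S4, S7 together cover every item (S1 ∪ S2 ∪ S3 ∪ S4 ∪ S7 = {N1, N2, N3, N4, N5, N6, N7, N8, N9, N10, N11}); total cost 4 + 7 + 3 + 10 + 8 = 32.
No covering selection has total cost below 32.

32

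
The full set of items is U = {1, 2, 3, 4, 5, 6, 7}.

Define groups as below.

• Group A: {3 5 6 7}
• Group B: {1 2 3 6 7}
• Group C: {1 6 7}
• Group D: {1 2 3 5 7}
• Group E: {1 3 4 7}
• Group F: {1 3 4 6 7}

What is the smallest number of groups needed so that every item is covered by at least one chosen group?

2

Take {D, F}. Their union is {1, 2, 3, 4, 5, 6, 7}, which is all 7 items.
No single group has all 7 items (the largest, B, has 5), so 2 is optimal.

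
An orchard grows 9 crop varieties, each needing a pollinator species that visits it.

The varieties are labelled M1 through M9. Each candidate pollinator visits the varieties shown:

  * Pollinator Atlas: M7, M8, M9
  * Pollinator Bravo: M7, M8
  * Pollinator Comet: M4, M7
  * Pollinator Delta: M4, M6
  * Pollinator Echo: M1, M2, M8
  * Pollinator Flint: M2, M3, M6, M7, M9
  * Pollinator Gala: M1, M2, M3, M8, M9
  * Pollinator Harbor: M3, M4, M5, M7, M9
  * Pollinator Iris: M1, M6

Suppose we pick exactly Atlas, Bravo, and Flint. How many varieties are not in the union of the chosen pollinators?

Union of Atlas, Bravo, Flint = {M2, M3, M6, M7, M8, M9}.
Not covered: M1, M4, M5 — 3 varieties.

3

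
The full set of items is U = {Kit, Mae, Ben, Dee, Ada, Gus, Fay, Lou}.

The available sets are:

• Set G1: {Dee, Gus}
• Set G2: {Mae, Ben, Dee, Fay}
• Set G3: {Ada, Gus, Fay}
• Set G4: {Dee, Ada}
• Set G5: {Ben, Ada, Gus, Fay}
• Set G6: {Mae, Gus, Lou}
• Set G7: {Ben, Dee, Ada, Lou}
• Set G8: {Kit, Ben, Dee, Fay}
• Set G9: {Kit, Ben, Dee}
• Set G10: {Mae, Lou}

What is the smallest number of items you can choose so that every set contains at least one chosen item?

3

The 3 items {Mae, Dee, Gus} hit every set.
The sets G3, G9, G10 are pairwise disjoint, so any hitting set needs a separate item for each — at least 3. Hence 3 is optimal.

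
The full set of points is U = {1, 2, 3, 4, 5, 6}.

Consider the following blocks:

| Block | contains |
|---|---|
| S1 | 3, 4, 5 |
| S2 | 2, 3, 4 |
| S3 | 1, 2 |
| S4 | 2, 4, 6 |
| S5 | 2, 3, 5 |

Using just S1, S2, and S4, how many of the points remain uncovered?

1

Union of S1, S2, S4 = {2, 3, 4, 5, 6}.
Not covered: 1 — 1 point.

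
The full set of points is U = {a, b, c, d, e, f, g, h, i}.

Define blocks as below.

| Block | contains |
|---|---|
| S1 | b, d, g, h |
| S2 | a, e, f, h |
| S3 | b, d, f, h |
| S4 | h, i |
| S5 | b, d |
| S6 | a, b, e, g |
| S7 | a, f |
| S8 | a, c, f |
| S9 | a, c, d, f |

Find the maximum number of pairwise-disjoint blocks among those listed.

3

S4, S5, S8 are pairwise disjoint (S4={h,i}; S5={b,d}; S8={a,c,f}).
Every remaining block overlaps one of these, and no 4 of the listed blocks are pairwise disjoint, so 3 is the maximum.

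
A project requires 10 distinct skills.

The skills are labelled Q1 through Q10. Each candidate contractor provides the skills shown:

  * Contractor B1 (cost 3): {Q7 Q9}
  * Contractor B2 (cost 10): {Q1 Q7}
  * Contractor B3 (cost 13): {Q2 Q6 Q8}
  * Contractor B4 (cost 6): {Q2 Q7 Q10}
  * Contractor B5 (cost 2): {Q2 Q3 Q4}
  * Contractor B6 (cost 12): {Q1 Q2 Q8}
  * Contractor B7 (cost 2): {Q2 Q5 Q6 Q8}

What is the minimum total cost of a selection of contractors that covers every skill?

B1, B2, B4, B5, B7 together cover every skill (B1 ∪ B2 ∪ B4 ∪ B5 ∪ B7 = {Q1, Q2, Q3, Q4, Q5, Q6, Q7, Q8, Q9, Q10}); total cost 3 + 10 + 6 + 2 + 2 = 23.
No covering selection has total cost below 23.

23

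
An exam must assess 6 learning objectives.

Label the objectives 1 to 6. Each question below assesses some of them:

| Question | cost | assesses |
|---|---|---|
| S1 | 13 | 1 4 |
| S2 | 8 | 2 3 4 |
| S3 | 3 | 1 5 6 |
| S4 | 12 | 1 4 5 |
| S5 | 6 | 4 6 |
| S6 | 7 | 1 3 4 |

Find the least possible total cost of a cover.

11

S2, S3 together cover every objective (S2 ∪ S3 = {1, 2, 3, 4, 5, 6}); total cost 8 + 3 = 11.
No covering selection has total cost below 11.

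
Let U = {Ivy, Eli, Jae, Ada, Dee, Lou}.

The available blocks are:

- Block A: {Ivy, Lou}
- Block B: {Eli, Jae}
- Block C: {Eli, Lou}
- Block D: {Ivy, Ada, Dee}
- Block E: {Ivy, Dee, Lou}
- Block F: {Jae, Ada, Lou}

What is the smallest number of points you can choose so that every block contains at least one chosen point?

3

Take H = {Ivy, Eli, Ada}. Each listed block contains at least one of these, so H is a hitting set of size 3.
No choice of 2 points meets every block, so 3 is the minimum.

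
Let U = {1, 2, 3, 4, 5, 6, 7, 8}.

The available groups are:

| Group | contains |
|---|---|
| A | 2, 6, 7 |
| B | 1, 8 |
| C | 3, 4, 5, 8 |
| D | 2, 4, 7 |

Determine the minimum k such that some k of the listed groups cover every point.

3

A and B and C together: A ∪ B ∪ C = {1, 2, 3, 4, 5, 6, 7, 8} — every point is covered.
Only B contains 1, so B is forced; the remaining 6 points need at least 2 more groups (each remaining group adds at most 3) — so at least 3 groups are needed, and 3 is optimal.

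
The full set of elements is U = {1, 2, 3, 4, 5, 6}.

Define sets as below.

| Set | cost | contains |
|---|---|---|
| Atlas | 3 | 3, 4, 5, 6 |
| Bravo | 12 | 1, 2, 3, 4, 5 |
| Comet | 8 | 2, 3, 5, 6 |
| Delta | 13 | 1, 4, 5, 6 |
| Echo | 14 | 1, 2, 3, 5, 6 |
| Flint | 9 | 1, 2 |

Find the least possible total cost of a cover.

12

Atlas, Flint together cover every element (Atlas ∪ Flint = {1, 2, 3, 4, 5, 6}); total cost 3 + 9 = 12.
No covering selection has total cost below 12.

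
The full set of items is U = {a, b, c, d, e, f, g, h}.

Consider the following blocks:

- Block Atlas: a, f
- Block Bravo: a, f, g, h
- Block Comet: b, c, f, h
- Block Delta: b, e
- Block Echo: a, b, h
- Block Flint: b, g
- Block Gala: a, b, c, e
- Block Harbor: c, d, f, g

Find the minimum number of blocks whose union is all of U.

3

Delta, Echo, and Harbor cover everything between them: the union {a, b, c, d, e, f, g, h} is all of U.
Only Harbor contains d, so Harbor is forced; the remaining 4 items need at least 2 more blocks (each remaining block adds at most 3) — so at least 3 blocks are needed, and 3 is optimal.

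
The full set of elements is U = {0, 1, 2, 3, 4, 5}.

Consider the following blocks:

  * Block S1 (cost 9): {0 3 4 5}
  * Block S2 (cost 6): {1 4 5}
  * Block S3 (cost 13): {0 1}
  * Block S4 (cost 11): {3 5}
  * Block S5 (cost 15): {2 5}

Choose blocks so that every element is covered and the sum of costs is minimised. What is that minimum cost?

30

S1, S2, S5 together cover every element (S1 ∪ S2 ∪ S5 = {0, 1, 2, 3, 4, 5}); total cost 9 + 6 + 15 = 30.
No covering selection has total cost below 30.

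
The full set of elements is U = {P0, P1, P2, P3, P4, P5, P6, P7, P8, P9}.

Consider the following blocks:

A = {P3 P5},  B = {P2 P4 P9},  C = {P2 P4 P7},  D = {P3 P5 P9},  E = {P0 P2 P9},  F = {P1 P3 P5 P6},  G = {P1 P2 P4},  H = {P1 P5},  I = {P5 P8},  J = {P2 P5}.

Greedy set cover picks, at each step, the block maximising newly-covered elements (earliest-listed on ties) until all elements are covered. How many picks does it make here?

5

Greedy: pick F (covers 4 new) → pick B (covers 3 new) → pick C (covers 1 new) → pick E (covers 1 new) → pick I (covers 1 new). Total picks: 5.
(The true minimum cover uses only 4 blocks, so greedy is not optimal here.)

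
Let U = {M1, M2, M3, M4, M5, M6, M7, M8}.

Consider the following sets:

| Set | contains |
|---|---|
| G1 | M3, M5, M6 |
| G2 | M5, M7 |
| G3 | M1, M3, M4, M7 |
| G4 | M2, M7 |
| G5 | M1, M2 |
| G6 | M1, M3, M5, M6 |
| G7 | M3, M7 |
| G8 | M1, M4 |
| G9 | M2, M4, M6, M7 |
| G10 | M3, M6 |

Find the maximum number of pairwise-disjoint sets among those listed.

3

G1, G4, G8 are pairwise disjoint (G1={M3,M5,M6}; G4={M2,M7}; G8={M1,M4}).
Every remaining set overlaps one of these, and no 4 of the listed sets are pairwise disjoint, so 3 is the maximum.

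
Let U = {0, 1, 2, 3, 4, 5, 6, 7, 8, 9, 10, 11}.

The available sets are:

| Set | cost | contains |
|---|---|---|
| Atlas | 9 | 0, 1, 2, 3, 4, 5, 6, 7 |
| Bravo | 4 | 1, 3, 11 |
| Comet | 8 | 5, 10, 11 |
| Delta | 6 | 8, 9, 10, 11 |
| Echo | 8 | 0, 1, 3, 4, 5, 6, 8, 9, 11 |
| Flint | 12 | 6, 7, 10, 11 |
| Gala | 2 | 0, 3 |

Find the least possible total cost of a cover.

15

Atlas, Delta together cover every item (Atlas ∪ Delta = {0, 1, 2, 3, 4, 5, 6, 7, 8, 9, 10, 11}); total cost 9 + 6 = 15.
The greedy pick Echo, Atlas, Delta costs 23; no covering selection beats 15.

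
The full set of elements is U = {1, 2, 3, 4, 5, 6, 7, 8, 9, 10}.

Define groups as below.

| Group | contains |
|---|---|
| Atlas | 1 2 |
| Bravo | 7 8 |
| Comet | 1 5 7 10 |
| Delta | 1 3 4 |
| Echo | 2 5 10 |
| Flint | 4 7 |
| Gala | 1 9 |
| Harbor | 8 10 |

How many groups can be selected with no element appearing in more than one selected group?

Echo, Flint, Gala are pairwise disjoint (Echo={2,5,10}; Flint={4,7}; Gala={1,9}).
Every remaining group overlaps one of these, and no 4 of the listed groups are pairwise disjoint, so 3 is the maximum.

3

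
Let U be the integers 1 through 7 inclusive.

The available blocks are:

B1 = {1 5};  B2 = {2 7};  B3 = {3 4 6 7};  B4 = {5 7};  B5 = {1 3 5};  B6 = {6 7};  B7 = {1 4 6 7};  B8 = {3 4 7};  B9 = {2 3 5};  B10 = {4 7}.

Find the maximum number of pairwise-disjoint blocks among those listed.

B7, B9 are pairwise disjoint (B7={1,4,6,7}; B9={2,3,5}).
Every remaining block overlaps one of these, and no 3 of the listed blocks are pairwise disjoint, so 2 is the maximum.

2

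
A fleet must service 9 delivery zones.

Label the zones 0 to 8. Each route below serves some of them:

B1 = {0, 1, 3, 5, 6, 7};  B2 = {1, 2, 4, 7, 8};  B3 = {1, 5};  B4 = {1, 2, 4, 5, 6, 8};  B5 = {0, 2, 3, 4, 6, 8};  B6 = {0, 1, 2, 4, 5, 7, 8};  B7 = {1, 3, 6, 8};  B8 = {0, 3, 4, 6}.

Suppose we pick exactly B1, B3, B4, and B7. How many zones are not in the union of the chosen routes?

Union of B1, B3, B4, B7 = {0, 1, 2, 3, 4, 5, 6, 7, 8} — that's every zone, so 0 are uncovered.

0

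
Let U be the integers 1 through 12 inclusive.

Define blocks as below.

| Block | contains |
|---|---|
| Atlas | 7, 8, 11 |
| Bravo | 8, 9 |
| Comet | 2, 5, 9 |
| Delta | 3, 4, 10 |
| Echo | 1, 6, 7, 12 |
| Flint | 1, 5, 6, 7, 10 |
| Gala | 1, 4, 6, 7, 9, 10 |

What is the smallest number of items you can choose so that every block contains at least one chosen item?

Take H = {4, 7, 9}. Each listed block contains at least one of these, so H is a hitting set of size 3.
The blocks Bravo, Delta, Echo are pairwise disjoint, so any hitting set needs a separate item for each — at least 3. Hence 3 is optimal.

3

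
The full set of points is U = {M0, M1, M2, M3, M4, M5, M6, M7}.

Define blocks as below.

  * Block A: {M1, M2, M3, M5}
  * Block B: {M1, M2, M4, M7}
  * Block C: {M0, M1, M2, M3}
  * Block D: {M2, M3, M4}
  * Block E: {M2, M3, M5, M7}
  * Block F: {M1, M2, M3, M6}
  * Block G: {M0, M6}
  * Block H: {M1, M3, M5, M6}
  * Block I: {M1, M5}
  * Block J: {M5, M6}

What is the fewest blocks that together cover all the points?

3

B, E, and G cover everything between them: the union {M0, M1, M2, M3, M4, M5, M6, M7} is all of U.
No 2 of the 10 blocks cover everything (all 45 combinations miss at least one point), so 3 is optimal.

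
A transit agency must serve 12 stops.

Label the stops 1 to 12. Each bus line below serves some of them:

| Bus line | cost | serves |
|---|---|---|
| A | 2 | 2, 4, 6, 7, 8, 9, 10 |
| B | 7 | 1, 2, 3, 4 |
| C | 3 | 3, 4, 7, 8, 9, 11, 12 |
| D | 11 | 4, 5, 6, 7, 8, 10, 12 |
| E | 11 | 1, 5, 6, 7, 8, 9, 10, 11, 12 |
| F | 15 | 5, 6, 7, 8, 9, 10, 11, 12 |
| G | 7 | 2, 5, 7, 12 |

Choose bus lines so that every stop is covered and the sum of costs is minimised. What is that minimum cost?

16

A, C, E together cover every stop (A ∪ C ∪ E = {1, 2, 3, 4, 5, 6, 7, 8, 9, 10, 11, 12}); total cost 2 + 3 + 11 = 16.
No covering selection has total cost below 16.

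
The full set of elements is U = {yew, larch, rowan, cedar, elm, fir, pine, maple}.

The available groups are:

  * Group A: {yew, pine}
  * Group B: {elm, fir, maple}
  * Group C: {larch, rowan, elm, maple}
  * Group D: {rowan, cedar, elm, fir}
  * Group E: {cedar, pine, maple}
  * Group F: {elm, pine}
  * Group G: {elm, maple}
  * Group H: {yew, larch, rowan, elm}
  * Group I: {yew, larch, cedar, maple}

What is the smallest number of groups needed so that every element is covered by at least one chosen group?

3

Take {A, C, D}. Their union is {yew, larch, rowan, cedar, elm, fir, pine, maple}, which is all 8 elements.
No 2 of the 9 groups cover everything (all 36 combinations miss at least one element), so 3 is optimal.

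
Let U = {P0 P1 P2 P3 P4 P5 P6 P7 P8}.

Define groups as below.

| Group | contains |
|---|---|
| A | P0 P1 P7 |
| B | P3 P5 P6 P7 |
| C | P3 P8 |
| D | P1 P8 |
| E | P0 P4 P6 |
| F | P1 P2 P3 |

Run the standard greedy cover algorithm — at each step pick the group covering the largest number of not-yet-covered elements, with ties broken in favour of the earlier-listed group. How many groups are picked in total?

5

Greedy: pick B (covers 4 new) → pick A (covers 2 new) → pick C (covers 1 new) → pick E (covers 1 new) → pick F (covers 1 new). Total picks: 5.
(The true minimum cover uses only 4 groups, so greedy is not optimal here.)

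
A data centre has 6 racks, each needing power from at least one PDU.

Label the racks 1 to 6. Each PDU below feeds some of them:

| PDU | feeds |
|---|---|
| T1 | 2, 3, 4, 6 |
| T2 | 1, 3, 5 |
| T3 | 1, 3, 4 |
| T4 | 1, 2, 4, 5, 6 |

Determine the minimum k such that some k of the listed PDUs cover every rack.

Take {T1, T4}. Their union is {1, 2, 3, 4, 5, 6}, which is all 6 racks.
No single PDU has all 6 racks (the largest, T4, has 5), so 2 is optimal.

2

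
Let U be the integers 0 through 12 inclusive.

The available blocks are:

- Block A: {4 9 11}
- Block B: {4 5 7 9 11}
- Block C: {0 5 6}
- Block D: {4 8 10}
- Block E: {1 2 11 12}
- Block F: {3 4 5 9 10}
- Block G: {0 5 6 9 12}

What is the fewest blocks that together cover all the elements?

5

B and C and D and E and F together: B ∪ C ∪ D ∪ E ∪ F = {0, 1, 2, 3, 4, 5, 6, 7, 8, 9, 10, 11, 12} — every element is covered.
No 4 of the 7 blocks cover everything (all 35 combinations miss at least one element), so 5 is optimal.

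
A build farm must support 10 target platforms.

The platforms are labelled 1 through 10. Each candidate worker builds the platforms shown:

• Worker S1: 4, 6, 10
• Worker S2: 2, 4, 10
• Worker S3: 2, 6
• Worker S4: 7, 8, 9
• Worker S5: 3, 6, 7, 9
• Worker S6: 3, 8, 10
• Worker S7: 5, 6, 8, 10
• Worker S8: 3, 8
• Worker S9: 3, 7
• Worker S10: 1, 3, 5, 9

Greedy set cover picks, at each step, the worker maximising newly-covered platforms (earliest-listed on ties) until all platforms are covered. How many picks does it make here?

4

Greedy: pick S5 (covers 4 new) → pick S2 (covers 3 new) → pick S7 (covers 2 new) → pick S10 (covers 1 new). Total picks: 4.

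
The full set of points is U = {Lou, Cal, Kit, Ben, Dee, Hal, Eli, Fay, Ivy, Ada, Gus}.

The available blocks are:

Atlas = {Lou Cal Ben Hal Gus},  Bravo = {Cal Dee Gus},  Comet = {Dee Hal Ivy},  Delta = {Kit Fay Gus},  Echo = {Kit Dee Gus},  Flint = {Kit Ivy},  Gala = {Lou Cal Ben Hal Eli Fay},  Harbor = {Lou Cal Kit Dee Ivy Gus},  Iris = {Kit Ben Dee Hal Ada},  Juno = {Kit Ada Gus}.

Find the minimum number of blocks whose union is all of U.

Take {Gala, Harbor, Juno}. Their union is {Lou, Cal, Kit, Ben, Dee, Hal, Eli, Fay, Ivy, Ada, Gus}, which is all 11 points.
Only Gala contains Eli, so Gala is forced; the remaining 5 points need at least 2 more blocks (each remaining block adds at most 4) — so at least 3 blocks are needed, and 3 is optimal.

3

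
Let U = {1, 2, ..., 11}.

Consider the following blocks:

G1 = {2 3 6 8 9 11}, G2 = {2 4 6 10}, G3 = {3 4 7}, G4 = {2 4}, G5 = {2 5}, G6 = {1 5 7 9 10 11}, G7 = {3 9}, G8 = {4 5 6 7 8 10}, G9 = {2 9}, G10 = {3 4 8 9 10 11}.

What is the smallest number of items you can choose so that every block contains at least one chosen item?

3

The 3 items {2, 3, 10} hit every block.
No choice of 2 items meets every block, so 3 is the minimum.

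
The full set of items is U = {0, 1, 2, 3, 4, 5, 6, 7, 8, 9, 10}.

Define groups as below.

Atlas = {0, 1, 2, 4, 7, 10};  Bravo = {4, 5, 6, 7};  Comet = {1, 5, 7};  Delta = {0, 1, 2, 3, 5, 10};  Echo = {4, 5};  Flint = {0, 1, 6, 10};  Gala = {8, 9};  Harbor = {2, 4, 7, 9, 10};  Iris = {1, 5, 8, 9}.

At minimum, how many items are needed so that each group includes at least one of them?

3

H = {5, 9, 10} meets every group (each contains at least one member of H), and |H| = 3.
The groups Echo, Flint, Gala are pairwise disjoint, so any hitting set needs a separate item for each — at least 3. Hence 3 is optimal.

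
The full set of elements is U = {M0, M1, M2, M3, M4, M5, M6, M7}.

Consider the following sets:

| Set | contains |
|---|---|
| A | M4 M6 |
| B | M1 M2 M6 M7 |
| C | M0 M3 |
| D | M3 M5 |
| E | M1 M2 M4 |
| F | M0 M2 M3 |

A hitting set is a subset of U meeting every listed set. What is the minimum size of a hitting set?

3

H = {M3, M4, M6} meets every set (each contains at least one member of H), and |H| = 3.
No choice of 2 elements meets every set, so 3 is the minimum.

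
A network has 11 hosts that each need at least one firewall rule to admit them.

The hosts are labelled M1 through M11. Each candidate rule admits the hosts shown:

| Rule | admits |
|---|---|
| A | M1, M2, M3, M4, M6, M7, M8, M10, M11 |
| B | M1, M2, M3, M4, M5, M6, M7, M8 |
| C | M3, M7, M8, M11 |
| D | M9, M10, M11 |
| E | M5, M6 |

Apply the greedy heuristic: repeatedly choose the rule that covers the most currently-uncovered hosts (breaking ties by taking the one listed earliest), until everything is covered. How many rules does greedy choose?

3

Greedy: pick A (covers 9 new) → pick B (covers 1 new) → pick D (covers 1 new). Total picks: 3.
(The true minimum cover uses only 2 rules, so greedy is not optimal here.)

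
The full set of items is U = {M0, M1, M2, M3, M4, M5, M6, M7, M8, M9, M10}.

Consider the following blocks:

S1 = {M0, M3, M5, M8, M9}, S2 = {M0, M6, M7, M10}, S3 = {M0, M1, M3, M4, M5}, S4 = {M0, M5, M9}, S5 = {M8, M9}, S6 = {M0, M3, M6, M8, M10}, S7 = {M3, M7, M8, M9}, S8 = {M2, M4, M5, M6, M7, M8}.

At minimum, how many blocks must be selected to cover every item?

S1 and S3 and S6 and S8 together: S1 ∪ S3 ∪ S6 ∪ S8 = {M0, M1, M2, M3, M4, M5, M6, M7, M8, M9, M10} — every item is covered.
No 3 of the 8 blocks cover everything (all 56 combinations miss at least one item), so 4 is optimal.

4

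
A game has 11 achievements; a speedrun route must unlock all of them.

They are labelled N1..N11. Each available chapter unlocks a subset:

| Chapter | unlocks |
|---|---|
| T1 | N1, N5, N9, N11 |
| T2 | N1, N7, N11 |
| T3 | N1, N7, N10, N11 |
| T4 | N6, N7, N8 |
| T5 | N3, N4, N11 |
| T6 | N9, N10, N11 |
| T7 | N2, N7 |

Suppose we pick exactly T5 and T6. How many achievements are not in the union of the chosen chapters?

Union of T5, T6 = {N3, N4, N9, N10, N11}.
Not covered: N1, N2, N5, N6, N7, N8 — 6 achievements.

6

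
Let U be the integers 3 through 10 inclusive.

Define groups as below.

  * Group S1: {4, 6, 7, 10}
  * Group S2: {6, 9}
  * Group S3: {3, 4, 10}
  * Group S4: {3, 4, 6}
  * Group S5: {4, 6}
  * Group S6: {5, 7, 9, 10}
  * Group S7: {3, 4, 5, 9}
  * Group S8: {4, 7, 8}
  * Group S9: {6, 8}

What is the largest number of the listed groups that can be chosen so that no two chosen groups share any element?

2

S5, S6 are pairwise disjoint (S5={4,6}; S6={5,7,9,10}).
Every remaining group overlaps one of these, and no 3 of the listed groups are pairwise disjoint, so 2 is the maximum.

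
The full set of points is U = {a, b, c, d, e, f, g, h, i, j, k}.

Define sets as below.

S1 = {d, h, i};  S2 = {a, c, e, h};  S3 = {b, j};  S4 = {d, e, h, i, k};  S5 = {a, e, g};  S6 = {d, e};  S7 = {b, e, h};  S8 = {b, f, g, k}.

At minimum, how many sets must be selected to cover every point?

4

S1 and S2 and S3 and S8 together: S1 ∪ S2 ∪ S3 ∪ S8 = {a, b, c, d, e, f, g, h, i, j, k} — every point is covered.
No 3 of the 8 sets cover everything (all 56 combinations miss at least one point), so 4 is optimal.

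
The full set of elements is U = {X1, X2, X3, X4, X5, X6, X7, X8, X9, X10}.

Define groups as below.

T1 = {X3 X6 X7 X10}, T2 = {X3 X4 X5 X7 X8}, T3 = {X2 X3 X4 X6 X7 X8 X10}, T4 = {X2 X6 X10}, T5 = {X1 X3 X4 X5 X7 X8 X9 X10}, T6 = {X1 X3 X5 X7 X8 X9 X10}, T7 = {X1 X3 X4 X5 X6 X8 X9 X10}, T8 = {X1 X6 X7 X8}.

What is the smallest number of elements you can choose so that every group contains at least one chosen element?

2

Take H = {X3, X6}. Each listed group contains at least one of these, so H is a hitting set of size 2.
The groups T2, T4 are pairwise disjoint, so any hitting set needs a separate element for each — at least 2. Hence 2 is optimal.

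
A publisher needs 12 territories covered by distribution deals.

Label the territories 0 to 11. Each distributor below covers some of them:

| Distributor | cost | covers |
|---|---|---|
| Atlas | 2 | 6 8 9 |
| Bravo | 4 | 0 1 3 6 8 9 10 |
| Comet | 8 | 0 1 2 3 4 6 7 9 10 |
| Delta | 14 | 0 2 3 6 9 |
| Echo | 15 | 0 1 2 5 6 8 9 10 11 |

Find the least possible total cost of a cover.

Comet, Echo together cover every territory (Comet ∪ Echo = {0, 1, 2, 3, 4, 5, 6, 7, 8, 9, 10, 11}); total cost 8 + 15 = 23.
The greedy pick Bravo, Comet, Echo costs 27; no covering selection beats 23.

23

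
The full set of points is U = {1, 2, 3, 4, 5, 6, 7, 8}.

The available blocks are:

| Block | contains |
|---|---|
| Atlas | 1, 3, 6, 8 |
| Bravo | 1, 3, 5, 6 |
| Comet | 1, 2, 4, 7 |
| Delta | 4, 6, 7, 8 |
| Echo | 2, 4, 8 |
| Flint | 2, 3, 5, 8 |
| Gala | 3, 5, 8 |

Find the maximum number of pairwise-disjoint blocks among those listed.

Bravo, Echo are pairwise disjoint (Bravo={1,3,5,6}; Echo={2,4,8}).
Every remaining block overlaps one of these, and no 3 of the listed blocks are pairwise disjoint, so 2 is the maximum.

2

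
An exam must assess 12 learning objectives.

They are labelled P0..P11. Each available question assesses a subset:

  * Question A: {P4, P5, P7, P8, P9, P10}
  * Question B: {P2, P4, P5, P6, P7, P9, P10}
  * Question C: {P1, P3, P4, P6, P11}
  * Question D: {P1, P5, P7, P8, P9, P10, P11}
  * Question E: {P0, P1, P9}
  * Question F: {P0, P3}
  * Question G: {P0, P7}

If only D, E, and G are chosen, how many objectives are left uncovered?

4

Union of D, E, G = {P0, P1, P5, P7, P8, P9, P10, P11}.
Not covered: P2, P3, P4, P6 — 4 objectives.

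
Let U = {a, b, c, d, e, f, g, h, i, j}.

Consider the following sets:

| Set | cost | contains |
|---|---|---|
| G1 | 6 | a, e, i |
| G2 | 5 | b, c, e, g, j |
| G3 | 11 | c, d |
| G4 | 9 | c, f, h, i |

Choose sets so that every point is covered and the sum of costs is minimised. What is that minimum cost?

31

G1, G2, G3, G4 together cover every point (G1 ∪ G2 ∪ G3 ∪ G4 = {a, b, c, d, e, f, g, h, i, j}); total cost 6 + 5 + 11 + 9 = 31.
No covering selection has total cost below 31.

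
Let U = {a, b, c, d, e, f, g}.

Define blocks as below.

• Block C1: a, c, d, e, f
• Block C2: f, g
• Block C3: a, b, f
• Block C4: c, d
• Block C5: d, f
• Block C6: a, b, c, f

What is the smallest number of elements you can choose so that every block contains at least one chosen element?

2

Take H = {c, f}. Each listed block contains at least one of these, so H is a hitting set of size 2.
The blocks C3, C4 are pairwise disjoint, so any hitting set needs a separate element for each — at least 2. Hence 2 is optimal.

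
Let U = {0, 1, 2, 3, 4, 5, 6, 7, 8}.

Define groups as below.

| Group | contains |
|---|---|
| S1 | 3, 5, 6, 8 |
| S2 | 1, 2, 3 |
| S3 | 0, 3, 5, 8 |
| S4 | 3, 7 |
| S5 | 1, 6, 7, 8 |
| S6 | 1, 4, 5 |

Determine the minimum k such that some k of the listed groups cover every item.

4

S2 and S3 and S5 and S6 together: S2 ∪ S3 ∪ S5 ∪ S6 = {0, 1, 2, 3, 4, 5, 6, 7, 8} — every item is covered.
No 3 of the 6 groups cover everything (all 20 combinations miss at least one item), so 4 is optimal.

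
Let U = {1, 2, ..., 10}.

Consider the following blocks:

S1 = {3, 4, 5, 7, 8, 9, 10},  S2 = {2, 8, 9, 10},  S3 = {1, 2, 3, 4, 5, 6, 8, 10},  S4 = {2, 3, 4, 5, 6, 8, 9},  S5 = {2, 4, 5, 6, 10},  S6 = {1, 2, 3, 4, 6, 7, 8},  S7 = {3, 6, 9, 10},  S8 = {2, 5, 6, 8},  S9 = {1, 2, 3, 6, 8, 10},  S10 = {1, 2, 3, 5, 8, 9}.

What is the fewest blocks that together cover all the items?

2

S1 and S9 together: S1 ∪ S9 = {1, 2, 3, 4, 5, 6, 7, 8, 9, 10} — every item is covered.
No single block has all 10 items (the largest, S3, has 8), so 2 is optimal.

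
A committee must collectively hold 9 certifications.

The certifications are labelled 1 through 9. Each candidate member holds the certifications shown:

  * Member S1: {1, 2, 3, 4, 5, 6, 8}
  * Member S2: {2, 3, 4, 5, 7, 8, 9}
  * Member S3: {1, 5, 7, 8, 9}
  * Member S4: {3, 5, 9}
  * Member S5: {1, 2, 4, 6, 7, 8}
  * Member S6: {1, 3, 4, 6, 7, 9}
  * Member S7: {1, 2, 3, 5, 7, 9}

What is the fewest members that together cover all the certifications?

S5 and S7 together: S5 ∪ S7 = {1, 2, 3, 4, 5, 6, 7, 8, 9} — every certification is covered.
No single member has all 9 certifications (the largest, S1, has 7), so 2 is optimal.

2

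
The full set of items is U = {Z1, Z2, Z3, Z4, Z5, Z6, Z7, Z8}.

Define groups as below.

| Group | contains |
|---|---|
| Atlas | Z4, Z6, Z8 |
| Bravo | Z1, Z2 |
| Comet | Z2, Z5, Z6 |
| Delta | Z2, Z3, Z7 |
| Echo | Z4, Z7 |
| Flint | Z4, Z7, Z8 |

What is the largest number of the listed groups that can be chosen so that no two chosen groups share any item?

Comet, Flint are pairwise disjoint (Comet={Z2,Z5,Z6}; Flint={Z4,Z7,Z8}).
Every remaining group overlaps one of these, and no 3 of the listed groups are pairwise disjoint, so 2 is the maximum.

2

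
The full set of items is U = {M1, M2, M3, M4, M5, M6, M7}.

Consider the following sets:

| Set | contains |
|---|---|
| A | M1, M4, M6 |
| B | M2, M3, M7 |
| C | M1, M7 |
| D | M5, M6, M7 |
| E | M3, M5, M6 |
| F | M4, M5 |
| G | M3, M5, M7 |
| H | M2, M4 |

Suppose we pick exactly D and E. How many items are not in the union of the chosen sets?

3

Union of D, E = {M3, M5, M6, M7}.
Not covered: M1, M2, M4 — 3 items.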